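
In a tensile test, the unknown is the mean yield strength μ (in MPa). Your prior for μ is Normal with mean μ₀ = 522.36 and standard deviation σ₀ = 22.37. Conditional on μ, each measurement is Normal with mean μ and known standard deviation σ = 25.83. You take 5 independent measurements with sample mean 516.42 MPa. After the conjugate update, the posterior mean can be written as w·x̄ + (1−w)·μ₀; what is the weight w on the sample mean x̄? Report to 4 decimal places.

For Normal data with known variance σ², a Normal(μ₀, σ₀²) prior on μ is conjugate. Posterior precision = 1/σ₀² + n/σ²; posterior mean is the precision-weighted average of μ₀ and x̄.
σ₀² = 22.37² = 500.4169, σ² = 25.83² = 667.1889. Prior precision 1/σ₀² = 1/500.4169; data precision n/σ² = 5/667.1889.
w = (n/σ²)/(1/σ₀² + n/σ²) = n·σ₀²/(σ² + n·σ₀²) = 5·500.4169/(667.1889 + 5·500.4169) = 2502.0845/3169.2734 = 0.7895.

0.7895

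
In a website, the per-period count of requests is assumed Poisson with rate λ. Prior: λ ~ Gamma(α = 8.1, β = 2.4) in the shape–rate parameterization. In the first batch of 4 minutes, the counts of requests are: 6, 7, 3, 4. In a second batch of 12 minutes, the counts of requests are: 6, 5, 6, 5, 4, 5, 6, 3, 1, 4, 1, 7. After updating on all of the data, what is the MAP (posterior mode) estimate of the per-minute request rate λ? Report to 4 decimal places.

With a Gamma(shape α, rate β) prior, the Poisson likelihood is conjugate: the posterior is Gamma(α + ΣXᵢ, β + n).
Batch 1: sum of counts S = 20 over n = 4 minutes.
After batch 1: Gamma(α+S, β+n) = Gamma(8.1+20, 2.4+4) = Gamma(28.1, 6.4).
Batch 2: sum of counts S = 53 over n = 12 minutes.
After batch 2: Gamma(α+S, β+n) = Gamma(28.1+53, 6.4+12) = Gamma(81.1, 18.4).
Mode of Gamma(α,β) for α≥1 is (α−1)/β = 80.1/18.4 = 4.3533.

4.3533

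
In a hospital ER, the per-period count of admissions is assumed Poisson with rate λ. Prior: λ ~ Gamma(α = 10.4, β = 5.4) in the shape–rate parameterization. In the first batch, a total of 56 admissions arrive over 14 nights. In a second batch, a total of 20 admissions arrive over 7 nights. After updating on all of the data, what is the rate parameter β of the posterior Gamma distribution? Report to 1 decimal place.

26.4

With a Gamma(shape α, rate β) prior, the Poisson likelihood is conjugate: the posterior is Gamma(α + ΣXᵢ, β + n).
After batch 1: Gamma(α+S, β+n) = Gamma(10.4+56, 5.4+14) = Gamma(66.4, 19.4).
After batch 2: Gamma(α+S, β+n) = Gamma(66.4+20, 19.4+7) = Gamma(86.4, 26.4).
Posterior β = 26.4.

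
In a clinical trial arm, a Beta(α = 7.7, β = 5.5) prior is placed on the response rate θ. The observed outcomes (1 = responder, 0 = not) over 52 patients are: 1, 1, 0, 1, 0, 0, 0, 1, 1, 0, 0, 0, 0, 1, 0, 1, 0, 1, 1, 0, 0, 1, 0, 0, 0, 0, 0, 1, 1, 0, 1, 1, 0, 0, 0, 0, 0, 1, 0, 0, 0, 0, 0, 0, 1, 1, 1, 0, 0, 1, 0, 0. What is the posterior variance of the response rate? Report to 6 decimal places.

0.003653

The Beta prior is conjugate to a Binomial/Bernoulli likelihood; the update adds successes to α and failures to β.
Posterior: Beta(α+k, β+n−k) = Beta(7.7+19, 5.5+33) = Beta(26.7, 38.5).
Var = αβ/((α+β)²(α+β+1)) = 26.7·38.5/(65.2²·66.2) = 0.003653.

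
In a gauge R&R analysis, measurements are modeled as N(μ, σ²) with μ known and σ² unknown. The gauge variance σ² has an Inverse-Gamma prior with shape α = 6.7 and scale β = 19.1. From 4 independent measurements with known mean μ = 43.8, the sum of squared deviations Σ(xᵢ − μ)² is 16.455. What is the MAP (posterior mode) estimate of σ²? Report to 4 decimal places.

2.8173

With known mean μ and an Inverse-Gamma(α, β) prior on σ², the Normal likelihood is conjugate: posterior is Inv-Gamma(α + n/2, β + Σ(xᵢ−μ)²/2).
Posterior: Inv-Gamma(6.7 + 4/2, 19.1 + 16.455/2) = Inv-Gamma(8.70, 27.3275).
Mode = β/(α+1) = 27.3275/9.70 = 2.8173.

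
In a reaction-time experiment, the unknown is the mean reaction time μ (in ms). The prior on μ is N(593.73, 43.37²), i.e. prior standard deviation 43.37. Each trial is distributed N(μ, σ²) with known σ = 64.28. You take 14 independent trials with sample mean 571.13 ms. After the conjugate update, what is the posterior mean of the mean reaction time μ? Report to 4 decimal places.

For Normal data with known variance σ², a Normal(μ₀, σ₀²) prior on μ is conjugate. Posterior precision = 1/σ₀² + n/σ²; posterior mean is the precision-weighted average of μ₀ and x̄.
n·x̄ = 14·571.13 = 7995.82.
σ₀² = 43.37² = 1880.9569, σ² = 64.28² = 4131.9184; σ² + n·σ₀² = 4131.9184 + 14·1880.9569 = 30465.315.
Posterior mean = (μ₀/σ₀² + n·x̄/σ²)/(1/σ₀² + n/σ²) = (σ²·μ₀ + σ₀²·n·x̄)/(σ² + n·σ₀²) = (4131.9184·593.73 + 1880.9569·7995.82)/30465.315 = 17493036.71179/30465.315 = 574.1952.

574.1952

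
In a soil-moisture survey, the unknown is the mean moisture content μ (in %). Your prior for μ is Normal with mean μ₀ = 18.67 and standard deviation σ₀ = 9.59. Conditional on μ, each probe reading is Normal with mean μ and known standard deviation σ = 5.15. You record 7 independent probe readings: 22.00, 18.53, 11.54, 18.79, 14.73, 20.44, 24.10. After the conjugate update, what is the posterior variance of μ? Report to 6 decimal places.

3.639008

For Normal data with known variance σ², a Normal(μ₀, σ₀²) prior on μ is conjugate. Posterior precision = 1/σ₀² + n/σ²; posterior mean is the precision-weighted average of μ₀ and x̄.
σ₀² = 9.59² = 91.9681, σ² = 5.15² = 26.5225; σ² + n·σ₀² = 26.5225 + 7·91.9681 = 670.2992.
Posterior precision = 1/σ₀² + n/σ² = 1/91.9681 + 7/26.5225 = (σ² + n·σ₀²)/(σ₀²σ²) = 670.2992/(91.9681·26.5225); posterior variance σₙ² = σ₀²σ²/(σ² + n·σ₀²) = 91.9681·26.5225/670.2992 = 3.639008.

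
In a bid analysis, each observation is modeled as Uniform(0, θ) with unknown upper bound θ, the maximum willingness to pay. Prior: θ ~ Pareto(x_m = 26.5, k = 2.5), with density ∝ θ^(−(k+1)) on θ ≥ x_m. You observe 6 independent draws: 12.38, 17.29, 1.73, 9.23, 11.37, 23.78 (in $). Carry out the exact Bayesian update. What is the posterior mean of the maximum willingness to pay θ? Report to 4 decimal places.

A Pareto(scale x_m, shape k) prior on the upper bound θ of Uniform(0, θ) is conjugate: posterior is Pareto(max(x_m, max xᵢ), k + n).
Sample maximum = 23.78; prior scale x_m = 26.5 → posterior scale = max = 26.50.
Posterior shape = 2.5 + 6 = 8.5.
E[θ|data] = k·x_m/(k−1) = 8.5·26.50/7.5 = 30.0333.

30.0333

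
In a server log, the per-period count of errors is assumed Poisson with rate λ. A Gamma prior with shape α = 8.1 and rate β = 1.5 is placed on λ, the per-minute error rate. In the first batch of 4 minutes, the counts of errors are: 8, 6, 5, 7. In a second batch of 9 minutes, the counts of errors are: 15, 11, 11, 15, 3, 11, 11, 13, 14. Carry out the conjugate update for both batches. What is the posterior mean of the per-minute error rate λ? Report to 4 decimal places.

9.5241

With a Gamma(shape α, rate β) prior, the Poisson likelihood is conjugate: the posterior is Gamma(α + ΣXᵢ, β + n).
Batch 1: sum of counts S = 26 over n = 4 minutes.
After batch 1: Gamma(α+S, β+n) = Gamma(8.1+26, 1.5+4) = Gamma(34.1, 5.5).
Batch 2: sum of counts S = 104 over n = 9 minutes.
After batch 2: Gamma(α+S, β+n) = Gamma(34.1+104, 5.5+9) = Gamma(138.1, 14.5).
Posterior mean = α/β = 138.1/14.5 = 9.5241.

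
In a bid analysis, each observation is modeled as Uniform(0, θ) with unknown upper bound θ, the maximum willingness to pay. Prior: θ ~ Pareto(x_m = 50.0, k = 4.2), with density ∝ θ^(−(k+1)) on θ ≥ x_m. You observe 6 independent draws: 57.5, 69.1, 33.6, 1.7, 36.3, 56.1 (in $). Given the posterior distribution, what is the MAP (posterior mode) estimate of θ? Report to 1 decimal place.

69.1

A Pareto(scale x_m, shape k) prior on the upper bound θ of Uniform(0, θ) is conjugate: posterior is Pareto(max(x_m, max xᵢ), k + n).
Sample maximum = 69.1; prior scale x_m = 50.0 → posterior scale = max = 69.1.
Posterior shape = 4.2 + 6 = 10.2.
The Pareto density is decreasing on [x_m, ∞), so the mode is x_m = 69.1.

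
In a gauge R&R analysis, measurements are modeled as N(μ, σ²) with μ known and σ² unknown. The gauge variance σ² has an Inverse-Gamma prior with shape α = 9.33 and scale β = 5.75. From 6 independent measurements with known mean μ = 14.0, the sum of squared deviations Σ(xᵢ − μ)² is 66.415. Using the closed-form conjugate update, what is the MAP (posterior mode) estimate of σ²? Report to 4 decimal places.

2.9225

With known mean μ and an Inverse-Gamma(α, β) prior on σ², the Normal likelihood is conjugate: posterior is Inv-Gamma(α + n/2, β + Σ(xᵢ−μ)²/2).
Posterior: Inv-Gamma(9.33 + 6/2, 5.75 + 66.415/2) = Inv-Gamma(12.33, 38.9575).
Mode = β/(α+1) = 38.9575/13.33 = 2.9225.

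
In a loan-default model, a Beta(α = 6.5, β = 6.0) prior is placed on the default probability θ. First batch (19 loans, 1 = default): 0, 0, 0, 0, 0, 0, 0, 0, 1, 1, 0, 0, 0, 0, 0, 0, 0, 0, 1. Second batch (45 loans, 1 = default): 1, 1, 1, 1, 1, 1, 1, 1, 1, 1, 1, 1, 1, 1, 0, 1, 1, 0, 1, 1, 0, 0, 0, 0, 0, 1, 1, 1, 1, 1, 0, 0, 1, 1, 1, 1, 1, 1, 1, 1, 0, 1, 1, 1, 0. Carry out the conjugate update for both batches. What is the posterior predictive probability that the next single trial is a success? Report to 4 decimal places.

0.5686

The Beta prior is conjugate to a Binomial/Bernoulli likelihood; the update adds successes to α and failures to β.
After batch 1: Beta(6.5+3, 6.0+16) = Beta(9.5, 22.0).
After batch 2: Beta(9.5+34, 22.0+11) = Beta(43.5, 33.0).
For a single future Bernoulli trial, P(success | data) = α/(α+β) = 0.5686.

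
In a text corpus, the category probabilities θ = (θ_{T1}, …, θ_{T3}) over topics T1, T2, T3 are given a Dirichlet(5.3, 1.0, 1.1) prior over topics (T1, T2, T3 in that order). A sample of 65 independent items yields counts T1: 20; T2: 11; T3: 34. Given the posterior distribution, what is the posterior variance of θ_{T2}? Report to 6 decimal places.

0.001884

The Dirichlet prior is conjugate to the Multinomial likelihood: each posterior αⱼ = prior αⱼ + observed count nⱼ.
Posterior concentration: (25.3, 12.0, 35.1), total = 72.4.
Var[θ_j] = α_j(Σα−α_j)/((Σα)²(Σα+1)) = 12.0·60.4/(72.4²·73.4) = 0.001884.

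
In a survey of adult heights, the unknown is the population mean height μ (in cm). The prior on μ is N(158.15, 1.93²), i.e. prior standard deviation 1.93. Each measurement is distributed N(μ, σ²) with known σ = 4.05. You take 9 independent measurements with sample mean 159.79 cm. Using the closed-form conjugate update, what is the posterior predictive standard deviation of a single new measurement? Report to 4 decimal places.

For Normal data with known variance σ², a Normal(μ₀, σ₀²) prior on μ is conjugate. Posterior precision = 1/σ₀² + n/σ²; posterior mean is the precision-weighted average of μ₀ and x̄.
σ₀² = 1.93² = 3.7249, σ² = 4.05² = 16.4025; σ² + n·σ₀² = 16.4025 + 9·3.7249 = 49.9266.
Posterior precision = 1/σ₀² + n/σ² = 1/3.7249 + 9/16.4025 = (σ² + n·σ₀²)/(σ₀²σ²) = 49.9266/(3.7249·16.4025); posterior variance σₙ² = σ₀²σ²/(σ² + n·σ₀²) = 3.7249·16.4025/49.9266 = 1.223750.
Predictive variance for one new observation = σₙ² + σ² = 3.7249·16.4025/49.9266 + 16.4025 = σ²·(σ₀² + 49.9266)/49.9266 = 16.4025·53.6515/49.9266 = 17.626250; SD = √(16.4025·53.6515/49.9266) = 4.1984.

4.1984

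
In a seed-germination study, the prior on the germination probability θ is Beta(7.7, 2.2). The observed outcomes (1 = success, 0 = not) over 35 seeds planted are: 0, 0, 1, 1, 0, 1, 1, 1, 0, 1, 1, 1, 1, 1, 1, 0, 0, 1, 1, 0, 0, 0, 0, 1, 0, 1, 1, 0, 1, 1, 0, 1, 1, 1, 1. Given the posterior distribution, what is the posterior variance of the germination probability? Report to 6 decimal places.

The Beta prior is conjugate to a Binomial/Bernoulli likelihood; the update adds successes to α and failures to β.
Posterior: Beta(α+k, β+n−k) = Beta(7.7+22, 2.2+13) = Beta(29.7, 15.2).
Var = αβ/((α+β)²(α+β+1)) = 29.7·15.2/(44.9²·45.9) = 0.004879.

0.004879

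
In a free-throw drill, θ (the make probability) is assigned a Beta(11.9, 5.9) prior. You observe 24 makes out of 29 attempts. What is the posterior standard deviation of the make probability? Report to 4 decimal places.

0.0611

The Beta prior is conjugate to a Binomial/Bernoulli likelihood; the update adds successes to α and failures to β.
Posterior: Beta(α+k, β+n−k) = Beta(11.9+24, 5.9+5) = Beta(35.9, 10.9).
Var = αβ/((α+β)²(α+β+1)) = 35.9·10.9/(46.8²·47.8) = 0.00373767; SD = √0.00373767 = 0.0611.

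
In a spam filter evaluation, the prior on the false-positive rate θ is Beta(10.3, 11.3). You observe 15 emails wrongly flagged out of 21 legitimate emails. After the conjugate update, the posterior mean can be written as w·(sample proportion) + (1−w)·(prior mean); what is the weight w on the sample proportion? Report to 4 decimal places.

The Beta prior is conjugate to a Binomial/Bernoulli likelihood; the update adds successes to α and failures to β.
Posterior mean = (α₀+k)/(α₀+β₀+n) = [n/(α₀+β₀+n)]·(k/n) + [(α₀+β₀)/(α₀+β₀+n)]·α₀/(α₀+β₀), so only n and the prior enter the weight.
The weight on the data is w = n/(α₀+β₀+n) = 21/(10.3+11.3+21) = 21/42.6 = 0.4930.

0.4930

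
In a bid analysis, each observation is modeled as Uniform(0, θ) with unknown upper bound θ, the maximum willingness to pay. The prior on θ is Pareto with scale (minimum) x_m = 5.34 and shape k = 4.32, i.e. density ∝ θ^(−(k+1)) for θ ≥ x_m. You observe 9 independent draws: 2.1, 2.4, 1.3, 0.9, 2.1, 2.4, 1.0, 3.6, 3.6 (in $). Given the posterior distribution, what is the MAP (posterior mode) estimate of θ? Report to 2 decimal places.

5.34

A Pareto(scale x_m, shape k) prior on the upper bound θ of Uniform(0, θ) is conjugate: posterior is Pareto(max(x_m, max xᵢ), k + n).
Sample maximum = 3.6; prior scale x_m = 5.34 → posterior scale = max = 5.34.
Posterior shape = 4.32 + 9 = 13.32.
The Pareto density is decreasing on [x_m, ∞), so the mode is x_m = 5.34.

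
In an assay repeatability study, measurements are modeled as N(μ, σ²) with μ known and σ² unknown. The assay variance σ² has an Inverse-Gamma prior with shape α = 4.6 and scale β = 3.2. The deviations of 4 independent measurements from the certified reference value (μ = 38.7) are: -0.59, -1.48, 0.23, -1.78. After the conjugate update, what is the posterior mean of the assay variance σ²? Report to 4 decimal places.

1.0857

With known mean μ and an Inverse-Gamma(α, β) prior on σ², the Normal likelihood is conjugate: posterior is Inv-Gamma(α + n/2, β + Σ(xᵢ−μ)²/2).
Σ(xᵢ−μ)² = (-0.59)² + (-1.48)² + (0.23)² + (-1.78)² = 5.7598.
Posterior: Inv-Gamma(4.6 + 4/2, 3.2 + 5.7598/2) = Inv-Gamma(6.60, 6.07990).
E[σ²|data] = β/(α−1) = 6.07990/5.60 = 1.0857.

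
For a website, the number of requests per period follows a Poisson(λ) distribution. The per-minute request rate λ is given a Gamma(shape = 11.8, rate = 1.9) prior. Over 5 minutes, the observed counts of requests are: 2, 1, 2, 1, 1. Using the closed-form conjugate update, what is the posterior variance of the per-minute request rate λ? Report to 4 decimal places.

0.3949

With a Gamma(shape α, rate β) prior, the Poisson likelihood is conjugate: the posterior is Gamma(α + ΣXᵢ, β + n).
Sum of counts S = 7 over n = 5 minutes.
Posterior: Gamma(α+S, β+n) = Gamma(11.8+7, 1.9+5) = Gamma(18.8, 6.9).
Var = α/β² = 18.8/6.9² = 0.3949.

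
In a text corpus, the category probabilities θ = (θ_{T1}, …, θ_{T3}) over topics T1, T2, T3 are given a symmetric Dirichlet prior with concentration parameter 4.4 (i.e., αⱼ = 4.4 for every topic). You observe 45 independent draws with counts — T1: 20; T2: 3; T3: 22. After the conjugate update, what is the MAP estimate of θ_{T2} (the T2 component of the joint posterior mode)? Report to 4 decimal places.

0.1159

The Dirichlet prior is conjugate to the Multinomial likelihood: each posterior αⱼ = prior αⱼ + observed count nⱼ.
Posterior concentration: (24.4, 7.4, 26.4), total = 58.2.
Joint mode component: (α_{T2}−1)/(Σα−K) = 6.4/55.2 = 0.1159.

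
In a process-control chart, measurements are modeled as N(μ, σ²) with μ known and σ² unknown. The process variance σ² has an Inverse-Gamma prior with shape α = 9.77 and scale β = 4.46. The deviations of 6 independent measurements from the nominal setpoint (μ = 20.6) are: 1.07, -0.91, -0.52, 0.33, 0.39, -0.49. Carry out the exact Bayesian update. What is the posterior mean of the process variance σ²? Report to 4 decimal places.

0.4955

With known mean μ and an Inverse-Gamma(α, β) prior on σ², the Normal likelihood is conjugate: posterior is Inv-Gamma(α + n/2, β + Σ(xᵢ−μ)²/2).
Σ(xᵢ−μ)² = (1.07)² + (-0.91)² + (-0.52)² + (0.33)² + (0.39)² + (-0.49)² = 2.7445.
Posterior: Inv-Gamma(9.77 + 6/2, 4.46 + 2.7445/2) = Inv-Gamma(12.77, 5.83225).
E[σ²|data] = β/(α−1) = 5.83225/11.77 = 0.4955.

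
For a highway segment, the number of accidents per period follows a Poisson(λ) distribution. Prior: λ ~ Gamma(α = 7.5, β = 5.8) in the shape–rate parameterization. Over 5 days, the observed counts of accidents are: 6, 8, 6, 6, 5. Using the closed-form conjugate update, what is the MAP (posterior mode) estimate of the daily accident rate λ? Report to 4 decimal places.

3.4722

With a Gamma(shape α, rate β) prior, the Poisson likelihood is conjugate: the posterior is Gamma(α + ΣXᵢ, β + n).
Sum of counts S = 31 over n = 5 days.
Posterior: Gamma(α+S, β+n) = Gamma(7.5+31, 5.8+5) = Gamma(38.5, 10.8).
Mode of Gamma(α,β) for α≥1 is (α−1)/β = 37.5/10.8 = 3.4722.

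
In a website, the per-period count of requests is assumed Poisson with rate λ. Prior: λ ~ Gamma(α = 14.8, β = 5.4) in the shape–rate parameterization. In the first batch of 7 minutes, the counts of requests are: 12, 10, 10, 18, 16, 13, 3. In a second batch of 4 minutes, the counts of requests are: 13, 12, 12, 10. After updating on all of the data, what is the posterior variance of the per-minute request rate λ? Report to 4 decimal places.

0.5347

With a Gamma(shape α, rate β) prior, the Poisson likelihood is conjugate: the posterior is Gamma(α + ΣXᵢ, β + n).
Batch 1: sum of counts S = 82 over n = 7 minutes.
After batch 1: Gamma(α+S, β+n) = Gamma(14.8+82, 5.4+7) = Gamma(96.8, 12.4).
Batch 2: sum of counts S = 47 over n = 4 minutes.
After batch 2: Gamma(α+S, β+n) = Gamma(96.8+47, 12.4+4) = Gamma(143.8, 16.4).
Var = α/β² = 143.8/16.4² = 0.5347.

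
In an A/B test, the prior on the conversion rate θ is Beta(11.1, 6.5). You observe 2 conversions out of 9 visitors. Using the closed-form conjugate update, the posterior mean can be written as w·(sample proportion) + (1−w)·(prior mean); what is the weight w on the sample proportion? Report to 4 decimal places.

0.3383

The Beta prior is conjugate to a Binomial/Bernoulli likelihood; the update adds successes to α and failures to β.
Posterior mean = (α₀+k)/(α₀+β₀+n) = [n/(α₀+β₀+n)]·(k/n) + [(α₀+β₀)/(α₀+β₀+n)]·α₀/(α₀+β₀), so only n and the prior enter the weight.
The weight on the data is w = n/(α₀+β₀+n) = 9/(11.1+6.5+9) = 9/26.6 = 0.3383.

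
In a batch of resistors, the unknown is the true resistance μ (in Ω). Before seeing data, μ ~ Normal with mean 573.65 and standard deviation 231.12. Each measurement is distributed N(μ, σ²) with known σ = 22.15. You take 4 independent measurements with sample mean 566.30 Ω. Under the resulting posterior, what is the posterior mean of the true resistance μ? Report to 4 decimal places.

566.3168

For Normal data with known variance σ², a Normal(μ₀, σ₀²) prior on μ is conjugate. Posterior precision = 1/σ₀² + n/σ²; posterior mean is the precision-weighted average of μ₀ and x̄.
n·x̄ = 4·566.30 = 2265.2.
σ₀² = 231.12² = 53416.4544, σ² = 22.15² = 490.6225; σ² + n·σ₀² = 490.6225 + 4·53416.4544 = 214156.4401.
Posterior mean = (μ₀/σ₀² + n·x̄/σ²)/(1/σ₀² + n/σ²) = (σ²·μ₀ + σ₀²·n·x̄)/(σ² + n·σ₀²) = (490.6225·573.65 + 53416.4544·2265.2)/214156.4401 = 121280398.104005/214156.4401 = 566.3168.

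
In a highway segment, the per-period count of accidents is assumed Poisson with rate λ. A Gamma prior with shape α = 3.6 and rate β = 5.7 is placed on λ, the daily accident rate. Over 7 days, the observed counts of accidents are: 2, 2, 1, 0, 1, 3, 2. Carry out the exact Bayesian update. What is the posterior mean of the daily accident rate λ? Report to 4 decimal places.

1.1496

With a Gamma(shape α, rate β) prior, the Poisson likelihood is conjugate: the posterior is Gamma(α + ΣXᵢ, β + n).
Sum of counts S = 11 over n = 7 days.
Posterior: Gamma(α+S, β+n) = Gamma(3.6+11, 5.7+7) = Gamma(14.6, 12.7).
Posterior mean = α/β = 14.6/12.7 = 1.1496.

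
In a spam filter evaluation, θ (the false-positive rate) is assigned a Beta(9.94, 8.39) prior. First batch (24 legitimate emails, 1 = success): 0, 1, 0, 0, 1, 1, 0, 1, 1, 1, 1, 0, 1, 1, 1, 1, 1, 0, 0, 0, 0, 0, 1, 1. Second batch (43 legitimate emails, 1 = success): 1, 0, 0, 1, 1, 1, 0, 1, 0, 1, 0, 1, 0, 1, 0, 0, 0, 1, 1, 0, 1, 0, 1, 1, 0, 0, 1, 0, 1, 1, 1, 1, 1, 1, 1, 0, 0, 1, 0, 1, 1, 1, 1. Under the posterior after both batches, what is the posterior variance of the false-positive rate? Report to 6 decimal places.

0.002812

The Beta prior is conjugate to a Binomial/Bernoulli likelihood; the update adds successes to α and failures to β.
After batch 1: Beta(9.94+14, 8.39+10) = Beta(23.94, 18.39).
After batch 2: Beta(23.94+26, 18.39+17) = Beta(49.94, 35.39).
Var = αβ/((α+β)²(α+β+1)) = 49.94·35.39/(85.33²·86.33) = 0.002812.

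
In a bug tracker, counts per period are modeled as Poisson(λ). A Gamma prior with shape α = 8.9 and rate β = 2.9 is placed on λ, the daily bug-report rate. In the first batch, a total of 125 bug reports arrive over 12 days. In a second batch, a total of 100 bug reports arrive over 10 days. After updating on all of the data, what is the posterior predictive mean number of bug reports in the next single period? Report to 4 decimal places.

9.3936

With a Gamma(shape α, rate β) prior, the Poisson likelihood is conjugate: the posterior is Gamma(α + ΣXᵢ, β + n).
After batch 1: Gamma(α+S, β+n) = Gamma(8.9+125, 2.9+12) = Gamma(133.9, 14.9).
After batch 2: Gamma(α+S, β+n) = Gamma(133.9+100, 14.9+10) = Gamma(233.9, 24.9).
The predictive distribution for one future period is NegBinom with mean α/β = 9.3936.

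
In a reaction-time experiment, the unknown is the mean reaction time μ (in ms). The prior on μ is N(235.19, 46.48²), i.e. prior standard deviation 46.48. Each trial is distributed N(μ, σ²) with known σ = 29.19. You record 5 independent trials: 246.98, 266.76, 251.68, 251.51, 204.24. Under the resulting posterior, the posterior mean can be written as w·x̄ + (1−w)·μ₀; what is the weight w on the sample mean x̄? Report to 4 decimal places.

For Normal data with known variance σ², a Normal(μ₀, σ₀²) prior on μ is conjugate. Posterior precision = 1/σ₀² + n/σ²; posterior mean is the precision-weighted average of μ₀ and x̄.
σ₀² = 46.48² = 2160.3904, σ² = 29.19² = 852.0561. Prior precision 1/σ₀² = 1/2160.3904; data precision n/σ² = 5/852.0561.
w = (n/σ²)/(1/σ₀² + n/σ²) = n·σ₀²/(σ² + n·σ₀²) = 5·2160.3904/(852.0561 + 5·2160.3904) = 10801.952/11654.0081 = 0.9269.

0.9269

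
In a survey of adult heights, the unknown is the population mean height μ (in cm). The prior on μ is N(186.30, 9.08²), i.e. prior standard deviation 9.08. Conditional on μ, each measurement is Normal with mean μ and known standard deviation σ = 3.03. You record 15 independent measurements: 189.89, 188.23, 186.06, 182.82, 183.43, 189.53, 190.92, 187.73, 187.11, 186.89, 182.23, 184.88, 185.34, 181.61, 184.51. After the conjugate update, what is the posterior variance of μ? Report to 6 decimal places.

0.607550

For Normal data with known variance σ², a Normal(μ₀, σ₀²) prior on μ is conjugate. Posterior precision = 1/σ₀² + n/σ²; posterior mean is the precision-weighted average of μ₀ and x̄.
σ₀² = 9.08² = 82.4464, σ² = 3.03² = 9.1809; σ² + n·σ₀² = 9.1809 + 15·82.4464 = 1245.8769.
Posterior precision = 1/σ₀² + n/σ² = 1/82.4464 + 15/9.1809 = (σ² + n·σ₀²)/(σ₀²σ²) = 1245.8769/(82.4464·9.1809); posterior variance σₙ² = σ₀²σ²/(σ² + n·σ₀²) = 82.4464·9.1809/1245.8769 = 0.607550.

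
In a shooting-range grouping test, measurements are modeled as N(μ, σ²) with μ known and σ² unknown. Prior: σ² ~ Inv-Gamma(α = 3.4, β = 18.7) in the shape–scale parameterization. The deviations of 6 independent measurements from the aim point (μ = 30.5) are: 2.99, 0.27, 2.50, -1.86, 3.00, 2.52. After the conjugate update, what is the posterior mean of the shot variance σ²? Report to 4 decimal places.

6.6179

With known mean μ and an Inverse-Gamma(α, β) prior on σ², the Normal likelihood is conjugate: posterior is Inv-Gamma(α + n/2, β + Σ(xᵢ−μ)²/2).
Σ(xᵢ−μ)² = (2.99)² + (0.27)² + (2.50)² + (-1.86)² + (3.00)² + (2.52)² = 34.0730.
Posterior: Inv-Gamma(3.4 + 6/2, 18.7 + 34.0730/2) = Inv-Gamma(6.40, 35.73650).
E[σ²|data] = β/(α−1) = 35.73650/5.40 = 6.6179.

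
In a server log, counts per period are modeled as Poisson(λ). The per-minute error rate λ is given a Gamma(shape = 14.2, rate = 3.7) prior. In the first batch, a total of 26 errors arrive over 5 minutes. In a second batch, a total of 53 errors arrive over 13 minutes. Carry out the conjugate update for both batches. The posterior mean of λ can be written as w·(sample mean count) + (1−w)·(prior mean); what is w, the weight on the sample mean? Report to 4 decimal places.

0.8295

With a Gamma(shape α, rate β) prior, the Poisson likelihood is conjugate: the posterior is Gamma(α + ΣXᵢ, β + n).
Total number of minutes: n = 5 + 13 = 18.
Posterior mean = (α₀+S)/(β₀+n) = [n/(β₀+n)]·(S/n) + [β₀/(β₀+n)]·(α₀/β₀), so only n and β₀ enter the weight.
Weight on data w = n/(β₀+n) = 18/(3.7+18) = 18/21.7 = 0.8295.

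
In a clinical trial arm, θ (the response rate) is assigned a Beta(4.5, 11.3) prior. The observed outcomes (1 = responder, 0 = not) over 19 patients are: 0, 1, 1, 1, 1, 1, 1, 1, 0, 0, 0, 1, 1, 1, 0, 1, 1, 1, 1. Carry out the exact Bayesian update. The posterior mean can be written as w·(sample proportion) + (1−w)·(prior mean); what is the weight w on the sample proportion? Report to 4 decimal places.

0.5460

The Beta prior is conjugate to a Binomial/Bernoulli likelihood; the update adds successes to α and failures to β.
Posterior mean = (α₀+k)/(α₀+β₀+n) = [n/(α₀+β₀+n)]·(k/n) + [(α₀+β₀)/(α₀+β₀+n)]·α₀/(α₀+β₀), so only n and the prior enter the weight.
The weight on the data is w = n/(α₀+β₀+n) = 19/(4.5+11.3+19) = 19/34.8 = 0.5460.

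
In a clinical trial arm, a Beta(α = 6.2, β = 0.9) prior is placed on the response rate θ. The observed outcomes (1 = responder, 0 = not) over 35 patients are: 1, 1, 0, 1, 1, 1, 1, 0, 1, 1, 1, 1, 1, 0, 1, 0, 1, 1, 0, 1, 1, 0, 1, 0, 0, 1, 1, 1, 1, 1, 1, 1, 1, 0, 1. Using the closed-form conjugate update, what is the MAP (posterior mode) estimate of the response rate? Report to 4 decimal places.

The Beta prior is conjugate to a Binomial/Bernoulli likelihood; the update adds successes to α and failures to β.
Posterior: Beta(α+k, β+n−k) = Beta(6.2+26, 0.9+9) = Beta(32.2, 9.9).
Mode of Beta(a,b) for a,b>1 is (a−1)/(a+b−2) = 31.2/40.1 = 0.7781.

0.7781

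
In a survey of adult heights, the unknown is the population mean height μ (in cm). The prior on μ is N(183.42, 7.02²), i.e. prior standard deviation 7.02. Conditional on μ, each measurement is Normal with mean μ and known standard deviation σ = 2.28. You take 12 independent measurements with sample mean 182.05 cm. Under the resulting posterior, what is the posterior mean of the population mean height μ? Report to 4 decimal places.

182.0619

For Normal data with known variance σ², a Normal(μ₀, σ₀²) prior on μ is conjugate. Posterior precision = 1/σ₀² + n/σ²; posterior mean is the precision-weighted average of μ₀ and x̄.
n·x̄ = 12·182.05 = 2184.6.
σ₀² = 7.02² = 49.2804, σ² = 2.28² = 5.1984; σ² + n·σ₀² = 5.1984 + 12·49.2804 = 596.5632.
Posterior mean = (μ₀/σ₀² + n·x̄/σ²)/(1/σ₀² + n/σ²) = (σ²·μ₀ + σ₀²·n·x̄)/(σ² + n·σ₀²) = (5.1984·183.42 + 49.2804·2184.6)/596.5632 = 108611.452368/596.5632 = 182.0619.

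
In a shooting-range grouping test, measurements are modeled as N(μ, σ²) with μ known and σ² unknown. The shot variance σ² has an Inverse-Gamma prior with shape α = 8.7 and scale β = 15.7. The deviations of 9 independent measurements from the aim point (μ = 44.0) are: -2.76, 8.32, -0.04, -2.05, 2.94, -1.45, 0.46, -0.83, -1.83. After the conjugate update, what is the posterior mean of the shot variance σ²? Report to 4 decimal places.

5.2229

With known mean μ and an Inverse-Gamma(α, β) prior on σ², the Normal likelihood is conjugate: posterior is Inv-Gamma(α + n/2, β + Σ(xᵢ−μ)²/2).
Σ(xᵢ−μ)² = (-2.76)² + (8.32)² + (-0.04)² + (-2.05)² + (2.94)² + (-1.45)² + (0.46)² + (-0.83)² + (-1.83)² = 96.0396.
Posterior: Inv-Gamma(8.7 + 9/2, 15.7 + 96.0396/2) = Inv-Gamma(13.20, 63.71980).
E[σ²|data] = β/(α−1) = 63.71980/12.20 = 5.2229.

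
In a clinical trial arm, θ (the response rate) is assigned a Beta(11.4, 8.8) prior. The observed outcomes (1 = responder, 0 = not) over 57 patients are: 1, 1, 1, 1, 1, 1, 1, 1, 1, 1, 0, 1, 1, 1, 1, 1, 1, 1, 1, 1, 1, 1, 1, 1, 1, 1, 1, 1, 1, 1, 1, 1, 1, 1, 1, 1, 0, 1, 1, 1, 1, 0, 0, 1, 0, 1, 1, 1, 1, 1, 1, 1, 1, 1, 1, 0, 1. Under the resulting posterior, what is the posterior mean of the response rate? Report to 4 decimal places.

0.8083

The Beta prior is conjugate to a Binomial/Bernoulli likelihood; the update adds successes to α and failures to β.
Posterior: Beta(α+k, β+n−k) = Beta(11.4+51, 8.8+6) = Beta(62.4, 14.8).
Posterior mean = α/(α+β) = 62.4/77.2 = 0.8083.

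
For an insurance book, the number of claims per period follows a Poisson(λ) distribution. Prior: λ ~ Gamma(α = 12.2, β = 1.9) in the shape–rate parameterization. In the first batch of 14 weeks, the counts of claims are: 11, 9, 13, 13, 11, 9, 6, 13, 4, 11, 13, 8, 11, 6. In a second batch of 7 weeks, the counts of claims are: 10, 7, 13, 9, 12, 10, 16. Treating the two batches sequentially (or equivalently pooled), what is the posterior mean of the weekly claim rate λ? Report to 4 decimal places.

9.9214

With a Gamma(shape α, rate β) prior, the Poisson likelihood is conjugate: the posterior is Gamma(α + ΣXᵢ, β + n).
Batch 1: sum of counts S = 138 over n = 14 weeks.
After batch 1: Gamma(α+S, β+n) = Gamma(12.2+138, 1.9+14) = Gamma(150.2, 15.9).
Batch 2: sum of counts S = 77 over n = 7 weeks.
After batch 2: Gamma(α+S, β+n) = Gamma(150.2+77, 15.9+7) = Gamma(227.2, 22.9).
Posterior mean = α/β = 227.2/22.9 = 9.9214.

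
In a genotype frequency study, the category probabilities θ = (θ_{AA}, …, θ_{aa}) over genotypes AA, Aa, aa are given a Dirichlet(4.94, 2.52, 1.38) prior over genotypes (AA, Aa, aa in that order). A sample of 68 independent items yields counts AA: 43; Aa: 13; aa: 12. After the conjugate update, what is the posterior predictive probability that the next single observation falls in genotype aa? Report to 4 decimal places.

The Dirichlet prior is conjugate to the Multinomial likelihood: each posterior αⱼ = prior αⱼ + observed count nⱼ.
Posterior concentration: (47.94, 15.52, 13.38), total = 76.84.
P(next = aa | data) = α_{aa}/Σα = 0.1741.

0.1741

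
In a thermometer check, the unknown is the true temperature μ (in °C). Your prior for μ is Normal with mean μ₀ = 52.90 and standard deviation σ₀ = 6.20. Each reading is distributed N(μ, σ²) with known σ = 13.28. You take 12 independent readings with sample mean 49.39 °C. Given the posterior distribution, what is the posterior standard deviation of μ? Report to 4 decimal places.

3.2606

For Normal data with known variance σ², a Normal(μ₀, σ₀²) prior on μ is conjugate. Posterior precision = 1/σ₀² + n/σ²; posterior mean is the precision-weighted average of μ₀ and x̄.
σ₀² = 6.20² = 38.44, σ² = 13.28² = 176.3584; σ² + n·σ₀² = 176.3584 + 12·38.44 = 637.6384.
Posterior precision = 1/σ₀² + n/σ² = 1/38.44 + 12/176.3584 = (σ² + n·σ₀²)/(σ₀²σ²) = 637.6384/(38.44·176.3584); posterior variance σₙ² = σ₀²σ²/(σ² + n·σ₀²) = 38.44·176.3584/637.6384 = 10.631758.
Posterior SD = √σₙ² = √(38.44·176.3584/637.6384) = 3.2606.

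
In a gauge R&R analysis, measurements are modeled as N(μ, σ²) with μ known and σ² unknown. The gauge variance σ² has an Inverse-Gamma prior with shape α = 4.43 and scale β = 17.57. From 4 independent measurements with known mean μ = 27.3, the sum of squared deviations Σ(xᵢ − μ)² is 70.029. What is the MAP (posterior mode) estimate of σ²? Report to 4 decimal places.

With known mean μ and an Inverse-Gamma(α, β) prior on σ², the Normal likelihood is conjugate: posterior is Inv-Gamma(α + n/2, β + Σ(xᵢ−μ)²/2).
Posterior: Inv-Gamma(4.43 + 4/2, 17.57 + 70.029/2) = Inv-Gamma(6.43, 52.5845).
Mode = β/(α+1) = 52.5845/7.43 = 7.0773.

7.0773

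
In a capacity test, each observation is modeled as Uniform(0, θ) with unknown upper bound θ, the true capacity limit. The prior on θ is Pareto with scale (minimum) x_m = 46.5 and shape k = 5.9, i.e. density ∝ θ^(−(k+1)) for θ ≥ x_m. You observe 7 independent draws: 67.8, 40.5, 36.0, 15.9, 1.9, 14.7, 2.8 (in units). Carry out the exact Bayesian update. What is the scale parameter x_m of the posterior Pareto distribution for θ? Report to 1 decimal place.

A Pareto(scale x_m, shape k) prior on the upper bound θ of Uniform(0, θ) is conjugate: posterior is Pareto(max(x_m, max xᵢ), k + n).
Sample maximum = 67.8; prior scale x_m = 46.5 → posterior scale = max = 67.8.
Posterior shape = 5.9 + 7 = 12.9.
Posterior scale x_m = 67.8.

67.8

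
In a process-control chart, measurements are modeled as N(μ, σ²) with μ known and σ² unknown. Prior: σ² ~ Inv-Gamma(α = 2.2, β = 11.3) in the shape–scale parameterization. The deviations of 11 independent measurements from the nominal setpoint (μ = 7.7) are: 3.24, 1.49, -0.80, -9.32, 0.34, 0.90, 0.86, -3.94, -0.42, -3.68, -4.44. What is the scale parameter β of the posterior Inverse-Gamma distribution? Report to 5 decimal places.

With known mean μ and an Inverse-Gamma(α, β) prior on σ², the Normal likelihood is conjugate: posterior is Inv-Gamma(α + n/2, β + Σ(xᵢ−μ)²/2).
Σ(xᵢ−μ)² = (3.24)² + (1.49)² + (-0.80)² + (-9.32)² + (0.34)² + (0.90)² + (0.86)² + (-3.94)² + (-0.42)² + (-3.68)² + (-4.44)² = 150.8413.
Posterior: Inv-Gamma(2.2 + 11/2, 11.3 + 150.8413/2) = Inv-Gamma(7.70, 86.72065).
Posterior β = 86.72065.

86.72065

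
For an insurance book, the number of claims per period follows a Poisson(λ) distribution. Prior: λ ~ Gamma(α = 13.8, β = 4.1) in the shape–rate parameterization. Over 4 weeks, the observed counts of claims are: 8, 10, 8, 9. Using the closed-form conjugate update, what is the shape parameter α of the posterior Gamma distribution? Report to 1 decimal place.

With a Gamma(shape α, rate β) prior, the Poisson likelihood is conjugate: the posterior is Gamma(α + ΣXᵢ, β + n).
Sum of counts S = 35 over n = 4 weeks.
Posterior: Gamma(α+S, β+n) = Gamma(13.8+35, 4.1+4) = Gamma(48.8, 8.1).
Posterior α = 48.8.

48.8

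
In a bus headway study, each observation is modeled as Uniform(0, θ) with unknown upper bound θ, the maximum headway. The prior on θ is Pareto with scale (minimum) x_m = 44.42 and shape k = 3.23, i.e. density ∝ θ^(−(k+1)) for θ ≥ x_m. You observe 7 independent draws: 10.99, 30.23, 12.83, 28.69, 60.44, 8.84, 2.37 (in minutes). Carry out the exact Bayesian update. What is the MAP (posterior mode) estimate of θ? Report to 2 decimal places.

A Pareto(scale x_m, shape k) prior on the upper bound θ of Uniform(0, θ) is conjugate: posterior is Pareto(max(x_m, max xᵢ), k + n).
Sample maximum = 60.44; prior scale x_m = 44.42 → posterior scale = max = 60.44.
Posterior shape = 3.23 + 7 = 10.23.
The Pareto density is decreasing on [x_m, ∞), so the mode is x_m = 60.44.

60.44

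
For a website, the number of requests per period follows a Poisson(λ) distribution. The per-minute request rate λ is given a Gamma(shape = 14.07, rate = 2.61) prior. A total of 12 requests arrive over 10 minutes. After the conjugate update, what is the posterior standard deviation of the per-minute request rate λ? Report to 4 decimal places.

With a Gamma(shape α, rate β) prior, the Poisson likelihood is conjugate: the posterior is Gamma(α + ΣXᵢ, β + n).
Posterior: Gamma(α+S, β+n) = Gamma(14.07+12, 2.61+10) = Gamma(26.07, 12.61).
SD = √α/β = √26.07/12.61 = 0.4049.

0.4049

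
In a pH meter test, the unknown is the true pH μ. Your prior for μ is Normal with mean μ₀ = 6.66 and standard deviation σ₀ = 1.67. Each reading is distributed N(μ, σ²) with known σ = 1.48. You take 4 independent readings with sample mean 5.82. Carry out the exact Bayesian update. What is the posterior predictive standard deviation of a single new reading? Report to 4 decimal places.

1.6273

For Normal data with known variance σ², a Normal(μ₀, σ₀²) prior on μ is conjugate. Posterior precision = 1/σ₀² + n/σ²; posterior mean is the precision-weighted average of μ₀ and x̄.
σ₀² = 1.67² = 2.7889, σ² = 1.48² = 2.1904; σ² + n·σ₀² = 2.1904 + 4·2.7889 = 13.346.
Posterior precision = 1/σ₀² + n/σ² = 1/2.7889 + 4/2.1904 = (σ² + n·σ₀²)/(σ₀²σ²) = 13.346/(2.7889·2.1904); posterior variance σₙ² = σ₀²σ²/(σ² + n·σ₀²) = 2.7889·2.1904/13.346 = 0.457726.
Predictive variance for one new observation = σₙ² + σ² = 2.7889·2.1904/13.346 + 2.1904 = σ²·(σ₀² + 13.346)/13.346 = 2.1904·16.1349/13.346 = 2.648126; SD = √(2.1904·16.1349/13.346) = 1.6273.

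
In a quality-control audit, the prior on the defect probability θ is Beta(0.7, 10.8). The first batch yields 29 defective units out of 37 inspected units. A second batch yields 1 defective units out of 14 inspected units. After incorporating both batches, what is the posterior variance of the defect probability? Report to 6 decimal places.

0.003936

The Beta prior is conjugate to a Binomial/Bernoulli likelihood; the update adds successes to α and failures to β.
After batch 1: Beta(0.7+29, 10.8+8) = Beta(29.7, 18.8).
After batch 2: Beta(29.7+1, 18.8+13) = Beta(30.7, 31.8).
Var = αβ/((α+β)²(α+β+1)) = 30.7·31.8/(62.5²·63.5) = 0.003936.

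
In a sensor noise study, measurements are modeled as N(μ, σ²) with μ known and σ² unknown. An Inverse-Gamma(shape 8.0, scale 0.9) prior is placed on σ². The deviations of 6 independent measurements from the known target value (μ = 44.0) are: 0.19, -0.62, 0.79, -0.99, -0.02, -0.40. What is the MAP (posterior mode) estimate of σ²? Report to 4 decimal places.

With known mean μ and an Inverse-Gamma(α, β) prior on σ², the Normal likelihood is conjugate: posterior is Inv-Gamma(α + n/2, β + Σ(xᵢ−μ)²/2).
Σ(xᵢ−μ)² = (0.19)² + (-0.62)² + (0.79)² + (-0.99)² + (-0.02)² + (-0.40)² = 2.1851.
Posterior: Inv-Gamma(8.0 + 6/2, 0.9 + 2.1851/2) = Inv-Gamma(11.00, 1.99255).
Mode = β/(α+1) = 1.99255/12.00 = 0.1660.

0.1660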